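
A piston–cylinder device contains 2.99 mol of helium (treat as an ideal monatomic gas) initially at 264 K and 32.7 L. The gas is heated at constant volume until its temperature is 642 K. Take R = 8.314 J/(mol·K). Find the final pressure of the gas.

488 kPa

P₁ = nRT₁/V₁ = 2.99×8.314×264/32.7 = 201 kPa.
Isochoric: V stays 32.7 L; P/T = const ⇒ T₂ = 642 K, P₂ = 488 kPa.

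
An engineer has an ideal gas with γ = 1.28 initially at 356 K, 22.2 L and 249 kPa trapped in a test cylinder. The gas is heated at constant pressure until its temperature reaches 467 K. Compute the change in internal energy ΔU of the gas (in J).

6160 J

n = P₁V₁/(RT₁) = 249×22.2/(8.314×356) = 1.87 mol.
Isobaric: P stays 249 kPa; V/T = const ⇒ T₂ = 467 K, V₂ = 29.1 L.
For an ideal gas ΔU = nCvΔT with Cv = R/(γ−1) = 29.7 J/(mol·K).
ΔU = 1.87×29.7×(467−356) = 6160 J.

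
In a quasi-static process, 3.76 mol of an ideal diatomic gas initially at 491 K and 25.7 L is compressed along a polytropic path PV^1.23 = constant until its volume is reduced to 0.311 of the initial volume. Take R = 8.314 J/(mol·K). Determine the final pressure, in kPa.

2510 kPa

P₁ = nRT₁/V₁ = 3.76×8.314×491/25.7 = 597 kPa.
Polytropic n=1.23: T₂ = T₁(V₁/V₂)^(n−1) = 491×(3.22)^0.23 = 642 K; P₂ = P₁(V₁/V₂)^n = 2510 kPa.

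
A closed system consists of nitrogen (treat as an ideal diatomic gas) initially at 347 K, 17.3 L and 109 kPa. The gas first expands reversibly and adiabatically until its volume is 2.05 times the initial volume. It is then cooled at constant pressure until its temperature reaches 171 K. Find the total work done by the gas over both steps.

n = P₁V₁/(RT₁) = 109×17.3/(8.314×347) = 0.654 mol.
Step 1 — Adiabatic: TV^(γ−1) = const ⇒ T₂ = 347×(0.488)^0.400 = 260 K; PV^γ = const ⇒ P₂ = 39.9 kPa.
ΔU = nCvΔT = 0.654×20.8×(260−347) = -1180 J.
Q = 0 for an adiabatic process, so W = −ΔU = 1180 J.
State after step 1: P = 39.9 kPa, V = 35.5 L, T = 260 K.
Step 2 — Isobaric: P stays 39.9 kPa; V/T = const ⇒ T₂ = 171 K, V₂ = 23.3 L.
W = PΔV = 39.9×(23.3−35.5) kPa·L = -486 J.
ΔU = nCvΔT = 0.654×20.8×(171−260) = -1210 J.
Q = ΔU + W = nCpΔT = -1700 J.
Net over both steps: W = 691 J, Q = -1700 J, ΔU = -2390 J.

691 J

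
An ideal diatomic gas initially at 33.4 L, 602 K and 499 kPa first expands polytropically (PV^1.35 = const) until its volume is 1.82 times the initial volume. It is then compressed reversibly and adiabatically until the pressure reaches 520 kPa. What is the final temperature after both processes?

n = P₁V₁/(RT₁) = 499×33.4/(8.314×602) = 3.33 mol.
Step 1 — Polytropic n=1.35: T₂ = T₁(V₁/V₂)^(n−1) = 602×(0.549)^0.35 = 488 K; P₂ = P₁(V₁/V₂)^n = 222 kPa.
W = (P₁V₁−P₂V₂)/(n−1) = (499×33.4−222×60.8)/0.35 = 9000 J.
ΔU = nCvΔT = 3.33×20.8×(488−602) = -7880 J.
Q = ΔU + W = 1130 J.
State after step 1: P = 222 kPa, V = 60.8 L, T = 488 K.
Step 2 — Adiabatic: T₂/T₁ = (P₂/P₁)^((γ−1)/γ) ⇒ T₂ = 488×(2.34)^0.286 = 622 K; V₂ = 33.1 L.
ΔU = nCvΔT = 3.33×20.8×(622−488) = 9280 J.
Q = 0 for an adiabatic process, so W = −ΔU = -9280 J.
Net over both steps: W = -280 J, Q = 1130 J, ΔU = 1410 J.

622 K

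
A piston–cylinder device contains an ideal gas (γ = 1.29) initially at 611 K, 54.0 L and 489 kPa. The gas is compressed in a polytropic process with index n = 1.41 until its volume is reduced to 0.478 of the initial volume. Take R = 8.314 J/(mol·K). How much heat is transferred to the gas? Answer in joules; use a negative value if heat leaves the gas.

9420 J

n = P₁V₁/(RT₁) = 489×54.0/(8.314×611) = 5.20 mol.
Polytropic n=1.41: T₂ = T₁(V₁/V₂)^(n−1) = 611×(2.09)^0.41 = 827 K; P₂ = P₁(V₁/V₂)^n = 1380 kPa.
W = (P₁V₁−P₂V₂)/(n−1) = (489×54.0−1380×25.8)/0.41 = -22800 J.
ΔU = nCvΔT = 5.20×28.7×(827−611) = 32200 J.
Q = ΔU + W = 9420 J.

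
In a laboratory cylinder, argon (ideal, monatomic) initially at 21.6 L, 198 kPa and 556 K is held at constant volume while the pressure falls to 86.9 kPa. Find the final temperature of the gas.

Isochoric: V stays 21.6 L; P/T = const ⇒ T₂ = 244 K, P₂ = 86.9 kPa.

244 K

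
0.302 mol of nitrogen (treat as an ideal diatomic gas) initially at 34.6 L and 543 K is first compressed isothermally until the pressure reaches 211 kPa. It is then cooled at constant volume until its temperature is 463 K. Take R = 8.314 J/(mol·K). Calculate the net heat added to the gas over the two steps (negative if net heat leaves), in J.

-2790 J

P₁ = nRT₁/V₁ = 0.302×8.314×543/34.6 = 39.4 kPa.
Step 1 — Isothermal: T stays 543 K; PV = const ⇒ V₂ = 6.46 L, P₂ = 211 kPa.
ΔU = 0 (ideal gas, T constant).
W = nRT ln(V₂/V₁) = 0.302×8.314×543×ln(0.187) = -2290 J.
Q = ΔU + W = -2290 J.
State after step 1: P = 211 kPa, V = 6.46 L, T = 543 K.
Step 2 — Isochoric: V stays 6.46 L; P/T = const ⇒ T₂ = 463 K, P₂ = 180 kPa.
W = 0 (no volume change).
ΔU = nCvΔT = 0.302×20.8×(463−543) = -502 J.
Q = ΔU = -502 J.
Net over both steps: W = -2290 J, Q = -2790 J, ΔU = -502 J.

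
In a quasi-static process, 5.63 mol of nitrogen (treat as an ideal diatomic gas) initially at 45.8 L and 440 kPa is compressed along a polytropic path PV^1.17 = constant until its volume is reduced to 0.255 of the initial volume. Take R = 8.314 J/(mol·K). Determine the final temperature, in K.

T₁ = P₁V₁/(nR) = 440×45.8/(5.63×8.314) = 431 K.
Polytropic n=1.17: T₂ = T₁(V₁/V₂)^(n−1) = 431×(3.92)^0.17 = 543 K; P₂ = P₁(V₁/V₂)^n = 2180 kPa.

543 K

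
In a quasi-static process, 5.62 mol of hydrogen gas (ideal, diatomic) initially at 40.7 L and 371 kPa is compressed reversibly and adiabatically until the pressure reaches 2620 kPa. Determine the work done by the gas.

T₁ = P₁V₁/(nR) = 371×40.7/(5.62×8.314) = 323 K.
Adiabatic: T₂/T₁ = (P₂/P₁)^((γ−1)/γ) ⇒ T₂ = 323×(7.06)^0.286 = 565 K; V₂ = 10.1 L.
ΔU = nCvΔT = 5.62×20.8×(565−323) = 28200 J.
Q = 0 for an adiabatic process, so W = −ΔU = -28200 J.

-28200 J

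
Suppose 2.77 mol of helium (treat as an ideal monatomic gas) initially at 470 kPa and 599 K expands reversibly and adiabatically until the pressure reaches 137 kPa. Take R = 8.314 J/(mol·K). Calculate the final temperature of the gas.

366 K

V₁ = nRT₁/P₁ = 2.77×8.314×599/470 = 29.4 L.
Adiabatic: T₂/T₁ = (P₂/P₁)^((γ−1)/γ) ⇒ T₂ = 599×(0.291)^0.400 = 366 K; V₂ = 61.5 L.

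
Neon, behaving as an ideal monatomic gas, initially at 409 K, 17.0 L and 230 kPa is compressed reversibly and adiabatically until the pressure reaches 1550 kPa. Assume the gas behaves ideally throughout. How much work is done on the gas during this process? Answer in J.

n = P₁V₁/(RT₁) = 230×17.0/(8.314×409) = 1.15 mol.
Adiabatic: T₂/T₁ = (P₂/P₁)^((γ−1)/γ) ⇒ T₂ = 409×(6.74)^0.400 = 877 K; V₂ = 5.41 L.
ΔU = nCvΔT = 1.15×12.5×(877−409) = 6720 J.
Q = 0 for an adiabatic process, so W = −ΔU = -6720 J.
Work done on the gas = −W_by = 6720 J.

6720 J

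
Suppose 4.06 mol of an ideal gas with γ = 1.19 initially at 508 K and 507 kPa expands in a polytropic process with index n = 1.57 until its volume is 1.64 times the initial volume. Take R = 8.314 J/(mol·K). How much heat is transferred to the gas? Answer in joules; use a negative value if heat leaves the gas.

-14800 J

V₁ = nRT₁/P₁ = 4.06×8.314×508/507 = 33.8 L.
Polytropic n=1.57: T₂ = T₁(V₁/V₂)^(n−1) = 508×(0.610)^0.57 = 383 K; P₂ = P₁(V₁/V₂)^n = 233 kPa.
W = (P₁V₁−P₂V₂)/(n−1) = (507×33.8−233×55.5)/0.57 = 7390 J.
ΔU = nCvΔT = 4.06×43.8×(383−508) = -22200 J.
Q = ΔU + W = -14800 J.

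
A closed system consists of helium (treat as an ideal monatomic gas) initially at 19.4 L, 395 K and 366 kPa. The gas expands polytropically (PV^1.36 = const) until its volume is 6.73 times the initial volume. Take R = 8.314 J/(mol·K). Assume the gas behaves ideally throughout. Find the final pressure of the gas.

Polytropic n=1.36: T₂ = T₁(V₁/V₂)^(n−1) = 395×(0.149)^0.36 = 199 K; P₂ = P₁(V₁/V₂)^n = 27.4 kPa.

27.4 kPa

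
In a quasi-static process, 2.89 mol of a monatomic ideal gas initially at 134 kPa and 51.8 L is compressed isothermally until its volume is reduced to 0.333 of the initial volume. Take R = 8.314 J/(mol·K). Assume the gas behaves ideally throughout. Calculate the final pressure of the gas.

402 kPa

T₁ = P₁V₁/(nR) = 134×51.8/(2.89×8.314) = 289 K.
Isothermal: T stays 289 K; PV = const ⇒ V₂ = 17.2 L, P₂ = 402 kPa.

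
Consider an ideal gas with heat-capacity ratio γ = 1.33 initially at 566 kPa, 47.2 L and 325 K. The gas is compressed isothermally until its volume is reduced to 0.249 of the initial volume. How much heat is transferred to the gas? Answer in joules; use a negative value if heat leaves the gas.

-37100 J

n = P₁V₁/(RT₁) = 566×47.2/(8.314×325) = 9.89 mol.
Isothermal: T stays 325 K; PV = const ⇒ V₂ = 11.8 L, P₂ = 2270 kPa.
ΔU = 0 (ideal gas, T constant).
W = nRT ln(V₂/V₁) = 9.89×8.314×325×ln(0.249) = -37100 J.
Q = ΔU + W = -37100 J.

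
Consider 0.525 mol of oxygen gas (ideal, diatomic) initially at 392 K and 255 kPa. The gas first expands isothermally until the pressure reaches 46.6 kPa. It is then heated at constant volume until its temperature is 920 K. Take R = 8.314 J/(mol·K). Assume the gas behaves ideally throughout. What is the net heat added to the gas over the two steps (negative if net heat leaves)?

V₁ = nRT₁/P₁ = 0.525×8.314×392/255 = 6.71 L.
Step 1 — Isothermal: T stays 392 K; PV = const ⇒ V₂ = 36.7 L, P₂ = 46.6 kPa.
ΔU = 0 (ideal gas, T constant).
W = nRT ln(V₂/V₁) = 0.525×8.314×392×ln(5.47) = 2910 J.
Q = ΔU + W = 2910 J.
State after step 1: P = 46.6 kPa, V = 36.7 L, T = 392 K.
Step 2 — Isochoric: V stays 36.7 L; P/T = const ⇒ T₂ = 920 K, P₂ = 109 kPa.
W = 0 (no volume change).
ΔU = nCvΔT = 0.525×20.8×(920−392) = 5760 J.
Q = ΔU = 5760 J.
Net over both steps: W = 2910 J, Q = 8670 J, ΔU = 5760 J.

8670 J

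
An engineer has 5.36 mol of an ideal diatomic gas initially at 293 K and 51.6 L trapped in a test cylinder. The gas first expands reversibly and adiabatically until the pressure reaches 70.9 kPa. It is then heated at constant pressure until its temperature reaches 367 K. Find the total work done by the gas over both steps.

P₁ = nRT₁/V₁ = 5.36×8.314×293/51.6 = 253 kPa.
Step 1 — Adiabatic: T₂/T₁ = (P₂/P₁)^((γ−1)/γ) ⇒ T₂ = 293×(0.280)^0.286 = 204 K; V₂ = 128 L.
ΔU = nCvΔT = 5.36×20.8×(204−293) = -9950 J.
Q = 0 for an adiabatic process, so W = −ΔU = 9950 J.
State after step 1: P = 70.9 kPa, V = 128 L, T = 204 K.
Step 2 — Isobaric: P stays 70.9 kPa; V/T = const ⇒ T₂ = 367 K, V₂ = 231 L.
W = PΔV = 70.9×(231−128) kPa·L = 7280 J.
ΔU = nCvΔT = 5.36×20.8×(367−204) = 18200 J.
Q = ΔU + W = nCpΔT = 25500 J.
Net over both steps: W = 17200 J, Q = 25500 J, ΔU = 8240 J.

17200 J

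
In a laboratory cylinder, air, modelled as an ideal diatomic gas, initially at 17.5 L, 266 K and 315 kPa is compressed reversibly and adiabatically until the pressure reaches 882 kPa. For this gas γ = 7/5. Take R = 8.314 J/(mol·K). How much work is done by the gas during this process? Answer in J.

n = P₁V₁/(RT₁) = 315×17.5/(8.314×266) = 2.49 mol.
Adiabatic: T₂/T₁ = (P₂/P₁)^((γ−1)/γ) ⇒ T₂ = 266×(2.80)^0.286 = 357 K; V₂ = 8.39 L.
ΔU = nCvΔT = 2.49×20.8×(357−266) = 4710 J.
Q = 0 for an adiabatic process, so W = −ΔU = -4710 J.

-4710 J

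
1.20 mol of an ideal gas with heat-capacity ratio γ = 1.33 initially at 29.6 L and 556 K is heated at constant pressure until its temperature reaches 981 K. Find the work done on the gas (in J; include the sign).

P₁ = nRT₁/V₁ = 1.20×8.314×556/29.6 = 187 kPa.
Isobaric: P stays 187 kPa; V/T = const ⇒ T₂ = 981 K, V₂ = 52.2 L.
W = PΔV = 187×(52.2−29.6) kPa·L = 4240 J.
Work done on the gas = −W_by = -4240 J.

-4240 J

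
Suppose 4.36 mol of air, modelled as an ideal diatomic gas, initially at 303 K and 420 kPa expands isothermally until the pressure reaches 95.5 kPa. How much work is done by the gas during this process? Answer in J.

16300 J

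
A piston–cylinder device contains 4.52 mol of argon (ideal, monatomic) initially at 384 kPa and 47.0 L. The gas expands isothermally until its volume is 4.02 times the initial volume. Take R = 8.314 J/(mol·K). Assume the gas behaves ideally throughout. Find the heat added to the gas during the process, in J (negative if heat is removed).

T₁ = P₁V₁/(nR) = 384×47.0/(4.52×8.314) = 480 K.
Isothermal: T stays 480 K; PV = const ⇒ V₂ = 189 L, P₂ = 95.5 kPa.
ΔU = 0 (ideal gas, T constant).
W = nRT ln(V₂/V₁) = 4.52×8.314×480×ln(4.02) = 25100 J.
Q = ΔU + W = 25100 J.

25100 J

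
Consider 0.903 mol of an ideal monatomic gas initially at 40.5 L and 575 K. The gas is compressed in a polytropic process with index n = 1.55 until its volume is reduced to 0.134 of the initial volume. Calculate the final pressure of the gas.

P₁ = nRT₁/V₁ = 0.903×8.314×575/40.5 = 107 kPa.
Polytropic n=1.55: T₂ = T₁(V₁/V₂)^(n−1) = 575×(7.46)^0.55 = 1740 K; P₂ = P₁(V₁/V₂)^n = 2400 kPa.

2400 kPa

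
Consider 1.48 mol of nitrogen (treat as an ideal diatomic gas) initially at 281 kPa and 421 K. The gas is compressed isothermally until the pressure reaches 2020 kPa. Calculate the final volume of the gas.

V₁ = nRT₁/P₁ = 1.48×8.314×421/281 = 18.4 L.
Isothermal: T stays 421 K; PV = const ⇒ V₂ = 2.56 L, P₂ = 2020 kPa.

2.56 L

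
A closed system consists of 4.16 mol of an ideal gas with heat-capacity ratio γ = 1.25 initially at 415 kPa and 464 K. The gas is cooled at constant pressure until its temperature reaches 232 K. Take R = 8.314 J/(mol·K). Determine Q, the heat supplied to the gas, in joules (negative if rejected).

V₁ = nRT₁/P₁ = 4.16×8.314×464/415 = 38.7 L.
Isobaric: P stays 415 kPa; V/T = const ⇒ T₂ = 232 K, V₂ = 19.3 L.
W = PΔV = 415×(19.3−38.7) kPa·L = -8020 J.
ΔU = nCvΔT = 4.16×33.3×(232−464) = -32100 J.
Q = ΔU + W = nCpΔT = -40100 J.

-40100 J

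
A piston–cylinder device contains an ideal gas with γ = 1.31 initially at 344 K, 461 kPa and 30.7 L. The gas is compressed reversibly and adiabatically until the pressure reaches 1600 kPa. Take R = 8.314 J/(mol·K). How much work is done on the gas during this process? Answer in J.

15600 J

n = P₁V₁/(RT₁) = 461×30.7/(8.314×344) = 4.95 mol.
Adiabatic: T₂/T₁ = (P₂/P₁)^((γ−1)/γ) ⇒ T₂ = 344×(3.47)^0.237 = 462 K; V₂ = 11.9 L.
ΔU = nCvΔT = 4.95×26.8×(462−344) = 15600 J.
Q = 0 for an adiabatic process, so W = −ΔU = -15600 J.
Work done on the gas = −W_by = 15600 J.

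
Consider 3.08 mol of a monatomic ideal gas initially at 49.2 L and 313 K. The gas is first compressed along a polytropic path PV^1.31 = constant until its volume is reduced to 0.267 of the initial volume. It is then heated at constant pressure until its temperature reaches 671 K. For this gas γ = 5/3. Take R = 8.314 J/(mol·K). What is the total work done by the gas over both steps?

P₁ = nRT₁/V₁ = 3.08×8.314×313/49.2 = 163 kPa.
Step 1 — Polytropic n=1.31: T₂ = T₁(V₁/V₂)^(n−1) = 313×(3.75)^0.31 = 471 K; P₂ = P₁(V₁/V₂)^n = 919 kPa.
W = (P₁V₁−P₂V₂)/(n−1) = (163×49.2−919×13.1)/0.31 = -13100 J.
ΔU = nCvΔT = 3.08×12.5×(471−313) = 6080 J.
Q = ΔU + W = -7000 J.
State after step 1: P = 919 kPa, V = 13.1 L, T = 471 K.
Step 2 — Isobaric: P stays 919 kPa; V/T = const ⇒ T₂ = 671 K, V₂ = 18.7 L.
W = PΔV = 919×(18.7−13.1) kPa·L = 5110 J.
ΔU = nCvΔT = 3.08×12.5×(671−471) = 7670 J.
Q = ΔU + W = nCpΔT = 12800 J.
Net over both steps: W = -7970 J, Q = 5790 J, ΔU = 13800 J.

-7970 J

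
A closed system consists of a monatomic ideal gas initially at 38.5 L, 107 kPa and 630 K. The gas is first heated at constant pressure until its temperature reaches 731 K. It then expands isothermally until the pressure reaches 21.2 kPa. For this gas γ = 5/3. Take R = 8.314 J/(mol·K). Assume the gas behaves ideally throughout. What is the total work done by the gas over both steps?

8400 J

n = P₁V₁/(RT₁) = 107×38.5/(8.314×630) = 0.786 mol.
Step 1 — Isobaric: P stays 107 kPa; V/T = const ⇒ T₂ = 731 K, V₂ = 44.7 L.
W = PΔV = 107×(44.7−38.5) kPa·L = 660 J.
ΔU = nCvΔT = 0.786×12.5×(731−630) = 991 J.
Q = ΔU + W = nCpΔT = 1650 J.
State after step 1: P = 107 kPa, V = 44.7 L, T = 731 K.
Step 2 — Isothermal: T stays 731 K; PV = const ⇒ V₂ = 225 L, P₂ = 21.2 kPa.
ΔU = 0 (ideal gas, T constant).
W = nRT ln(V₂/V₁) = 0.786×8.314×731×ln(5.05) = 7740 J.
Q = ΔU + W = 7740 J.
Net over both steps: W = 8400 J, Q = 9390 J, ΔU = 991 J.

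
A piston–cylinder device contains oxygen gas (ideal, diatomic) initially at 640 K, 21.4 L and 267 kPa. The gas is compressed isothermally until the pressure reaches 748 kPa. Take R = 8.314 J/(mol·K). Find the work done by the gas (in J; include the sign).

-5890 J

n = P₁V₁/(RT₁) = 267×21.4/(8.314×640) = 1.07 mol.
Isothermal: T stays 640 K; PV = const ⇒ V₂ = 7.64 L, P₂ = 748 kPa.
W = nRT ln(V₂/V₁) = 1.07×8.314×640×ln(0.357) = -5890 J.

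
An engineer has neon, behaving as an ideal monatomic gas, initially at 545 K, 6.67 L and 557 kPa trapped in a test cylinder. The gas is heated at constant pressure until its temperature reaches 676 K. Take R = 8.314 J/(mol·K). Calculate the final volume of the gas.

Isobaric: P stays 557 kPa; V/T = const ⇒ T₂ = 676 K, V₂ = 8.27 L.

8.27 L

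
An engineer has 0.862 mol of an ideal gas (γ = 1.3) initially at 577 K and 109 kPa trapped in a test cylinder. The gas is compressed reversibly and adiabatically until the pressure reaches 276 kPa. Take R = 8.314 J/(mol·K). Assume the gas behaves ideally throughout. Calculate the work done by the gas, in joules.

-3300 J

V₁ = nRT₁/P₁ = 0.862×8.314×577/109 = 37.9 L.
Adiabatic: T₂/T₁ = (P₂/P₁)^((γ−1)/γ) ⇒ T₂ = 577×(2.53)^0.231 = 715 K; V₂ = 18.6 L.
ΔU = nCvΔT = 0.862×27.7×(715−577) = 3300 J.
Q = 0 for an adiabatic process, so W = −ΔU = -3300 J.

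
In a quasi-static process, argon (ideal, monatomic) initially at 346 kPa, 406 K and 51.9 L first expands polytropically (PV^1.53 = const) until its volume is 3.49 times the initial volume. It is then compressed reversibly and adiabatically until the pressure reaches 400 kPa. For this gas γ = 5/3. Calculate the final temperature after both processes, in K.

477 K

n = P₁V₁/(RT₁) = 346×51.9/(8.314×406) = 5.32 mol.
Step 1 — Polytropic n=1.53: T₂ = T₁(V₁/V₂)^(n−1) = 406×(0.287)^0.53 = 209 K; P₂ = P₁(V₁/V₂)^n = 51.1 kPa.
W = (P₁V₁−P₂V₂)/(n−1) = (346×51.9−51.1×181)/0.53 = 16400 J.
ΔU = nCvΔT = 5.32×12.5×(209−406) = -13000 J.
Q = ΔU + W = 3360 J.
State after step 1: P = 51.1 kPa, V = 181 L, T = 209 K.
Step 2 — Adiabatic: T₂/T₁ = (P₂/P₁)^((γ−1)/γ) ⇒ T₂ = 209×(7.83)^0.400 = 477 K; V₂ = 52.7 L.
ΔU = nCvΔT = 5.32×12.5×(477−209) = 17700 J.
Q = 0 for an adiabatic process, so W = −ΔU = -17700 J.
Net over both steps: W = -1320 J, Q = 3360 J, ΔU = 4690 J.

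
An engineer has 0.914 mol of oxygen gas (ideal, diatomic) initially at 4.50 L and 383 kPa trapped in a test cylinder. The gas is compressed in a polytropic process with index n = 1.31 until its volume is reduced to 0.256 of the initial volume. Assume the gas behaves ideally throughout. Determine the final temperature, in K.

T₁ = P₁V₁/(nR) = 383×4.50/(0.914×8.314) = 227 K.
Polytropic n=1.31: T₂ = T₁(V₁/V₂)^(n−1) = 227×(3.91)^0.31 = 346 K; P₂ = P₁(V₁/V₂)^n = 2280 kPa.

346 K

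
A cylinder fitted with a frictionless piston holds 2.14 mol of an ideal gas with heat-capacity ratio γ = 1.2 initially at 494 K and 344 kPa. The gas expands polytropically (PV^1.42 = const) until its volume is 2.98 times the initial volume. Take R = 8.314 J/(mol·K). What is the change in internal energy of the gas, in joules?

V₁ = nRT₁/P₁ = 2.14×8.314×494/344 = 25.6 L.
Polytropic n=1.42: T₂ = T₁(V₁/V₂)^(n−1) = 494×(0.336)^0.42 = 312 K; P₂ = P₁(V₁/V₂)^n = 73.0 kPa.
For an ideal gas ΔU = nCvΔT with Cv = R/(γ−1) = 41.6 J/(mol·K).
ΔU = 2.14×41.6×(312−494) = -16200 J.

-16200 J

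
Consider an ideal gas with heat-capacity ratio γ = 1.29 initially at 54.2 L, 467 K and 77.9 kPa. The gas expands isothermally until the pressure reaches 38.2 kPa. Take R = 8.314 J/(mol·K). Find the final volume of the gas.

Isothermal: T stays 467 K; PV = const ⇒ V₂ = 111 L, P₂ = 38.2 kPa.

111 L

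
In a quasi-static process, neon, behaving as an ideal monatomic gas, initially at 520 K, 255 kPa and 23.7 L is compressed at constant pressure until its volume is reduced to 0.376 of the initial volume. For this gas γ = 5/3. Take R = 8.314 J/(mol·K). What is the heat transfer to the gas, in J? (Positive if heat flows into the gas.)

-9430 J

n = P₁V₁/(RT₁) = 255×23.7/(8.314×520) = 1.40 mol.
Isobaric: P stays 255 kPa; V/T = const ⇒ T₂ = 196 K, V₂ = 8.91 L.
W = PΔV = 255×(8.91−23.7) kPa·L = -3770 J.
ΔU = nCvΔT = 1.40×12.5×(196−520) = -5660 J.
Q = ΔU + W = nCpΔT = -9430 J.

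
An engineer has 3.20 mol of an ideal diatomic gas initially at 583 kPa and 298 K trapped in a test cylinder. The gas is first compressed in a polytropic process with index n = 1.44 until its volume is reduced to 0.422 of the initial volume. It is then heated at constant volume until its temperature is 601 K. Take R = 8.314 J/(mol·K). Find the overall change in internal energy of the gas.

V₁ = nRT₁/P₁ = 3.20×8.314×298/583 = 13.6 L.
Step 1 — Polytropic n=1.44: T₂ = T₁(V₁/V₂)^(n−1) = 298×(2.37)^0.44 = 436 K; P₂ = P₁(V₁/V₂)^n = 2020 kPa.
W = (P₁V₁−P₂V₂)/(n−1) = (583×13.6−2020×5.74)/0.44 = -8320 J.
ΔU = nCvΔT = 3.20×20.8×(436−298) = 9150 J.
Q = ΔU + W = 832 J.
State after step 1: P = 2020 kPa, V = 5.74 L, T = 436 K.
Step 2 — Isochoric: V stays 5.74 L; P/T = const ⇒ T₂ = 601 K, P₂ = 2790 kPa.
W = 0 (no volume change).
ΔU = nCvΔT = 3.20×20.8×(601−436) = 11000 J.
Q = ΔU = 11000 J.
Net over both steps: W = -8320 J, Q = 11800 J, ΔU = 20200 J.

20200 J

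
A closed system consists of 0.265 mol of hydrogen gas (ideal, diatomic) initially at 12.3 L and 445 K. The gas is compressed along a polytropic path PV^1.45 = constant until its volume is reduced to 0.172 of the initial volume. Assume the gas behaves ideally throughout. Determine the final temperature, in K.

983 K

P₁ = nRT₁/V₁ = 0.265×8.314×445/12.3 = 79.7 kPa.
Polytropic n=1.45: T₂ = T₁(V₁/V₂)^(n−1) = 445×(5.81)^0.45 = 983 K; P₂ = P₁(V₁/V₂)^n = 1020 kPa.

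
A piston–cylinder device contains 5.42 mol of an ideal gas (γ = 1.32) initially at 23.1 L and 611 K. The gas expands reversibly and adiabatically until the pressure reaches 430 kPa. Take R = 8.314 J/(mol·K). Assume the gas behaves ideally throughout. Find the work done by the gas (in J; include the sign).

18800 J

P₁ = nRT₁/V₁ = 5.42×8.314×611/23.1 = 1190 kPa.
Adiabatic: T₂/T₁ = (P₂/P₁)^((γ−1)/γ) ⇒ T₂ = 611×(0.361)^0.242 = 477 K; V₂ = 50.0 L.
ΔU = nCvΔT = 5.42×26.0×(477−611) = -18800 J.
Q = 0 for an adiabatic process, so W = −ΔU = 18800 J.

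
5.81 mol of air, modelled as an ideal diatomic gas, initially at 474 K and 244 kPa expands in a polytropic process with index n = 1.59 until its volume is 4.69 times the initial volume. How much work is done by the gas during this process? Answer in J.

V₁ = nRT₁/P₁ = 5.81×8.314×474/244 = 93.8 L.
Polytropic n=1.59: T₂ = T₁(V₁/V₂)^(n−1) = 474×(0.213)^0.59 = 190 K; P₂ = P₁(V₁/V₂)^n = 20.9 kPa.
W = (P₁V₁−P₂V₂)/(n−1) = (244×93.8−20.9×440)/0.59 = 23200 J.

23200 J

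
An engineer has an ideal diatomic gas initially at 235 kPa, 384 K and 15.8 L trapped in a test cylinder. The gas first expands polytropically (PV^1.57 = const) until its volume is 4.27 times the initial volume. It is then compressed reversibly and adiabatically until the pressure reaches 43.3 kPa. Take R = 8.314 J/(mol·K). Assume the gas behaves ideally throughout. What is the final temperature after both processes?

n = P₁V₁/(RT₁) = 235×15.8/(8.314×384) = 1.16 mol.
Step 1 — Polytropic n=1.57: T₂ = T₁(V₁/V₂)^(n−1) = 384×(0.234)^0.57 = 168 K; P₂ = P₁(V₁/V₂)^n = 24.1 kPa.
W = (P₁V₁−P₂V₂)/(n−1) = (235×15.8−24.1×67.5)/0.57 = 3670 J.
ΔU = nCvΔT = 1.16×20.8×(168−384) = -5220 J.
Q = ΔU + W = -1560 J.
State after step 1: P = 24.1 kPa, V = 67.5 L, T = 168 K.
Step 2 — Adiabatic: T₂/T₁ = (P₂/P₁)^((γ−1)/γ) ⇒ T₂ = 168×(1.80)^0.286 = 199 K; V₂ = 44.3 L.
ΔU = nCvΔT = 1.16×20.8×(199−168) = 742 J.
Q = 0 for an adiabatic process, so W = −ΔU = -742 J.
Net over both steps: W = 2920 J, Q = -1560 J, ΔU = -4480 J.

199 K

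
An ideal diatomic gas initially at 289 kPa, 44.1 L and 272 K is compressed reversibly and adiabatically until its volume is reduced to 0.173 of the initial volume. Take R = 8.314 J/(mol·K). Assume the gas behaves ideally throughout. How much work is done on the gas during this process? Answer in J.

32400 J

n = P₁V₁/(RT₁) = 289×44.1/(8.314×272) = 5.64 mol.
Adiabatic: TV^(γ−1) = const ⇒ T₂ = 272×(5.78)^0.400 = 549 K; PV^γ = const ⇒ P₂ = 3370 kPa.
ΔU = nCvΔT = 5.64×20.8×(549−272) = 32400 J.
Q = 0 for an adiabatic process, so W = −ΔU = -32400 J.
Work done on the gas = −W_by = 32400 J.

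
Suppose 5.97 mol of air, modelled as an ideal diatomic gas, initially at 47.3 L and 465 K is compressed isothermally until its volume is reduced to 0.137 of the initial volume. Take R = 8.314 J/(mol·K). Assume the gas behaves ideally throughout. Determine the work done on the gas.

45900 J

P₁ = nRT₁/V₁ = 5.97×8.314×465/47.3 = 488 kPa.
Isothermal: T stays 465 K; PV = const ⇒ V₂ = 6.48 L, P₂ = 3560 kPa.
W = nRT ln(V₂/V₁) = 5.97×8.314×465×ln(0.137) = -45900 J.
Work done on the gas = −W_by = 45900 J.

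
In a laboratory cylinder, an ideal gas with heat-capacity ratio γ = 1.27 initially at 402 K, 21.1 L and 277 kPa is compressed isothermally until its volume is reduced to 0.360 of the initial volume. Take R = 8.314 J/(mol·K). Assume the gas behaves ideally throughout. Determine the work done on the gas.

n = P₁V₁/(RT₁) = 277×21.1/(8.314×402) = 1.75 mol.
Isothermal: T stays 402 K; PV = const ⇒ V₂ = 7.60 L, P₂ = 769 kPa.
W = nRT ln(V₂/V₁) = 1.75×8.314×402×ln(0.360) = -5970 J.
Work done on the gas = −W_by = 5970 J.

5970 J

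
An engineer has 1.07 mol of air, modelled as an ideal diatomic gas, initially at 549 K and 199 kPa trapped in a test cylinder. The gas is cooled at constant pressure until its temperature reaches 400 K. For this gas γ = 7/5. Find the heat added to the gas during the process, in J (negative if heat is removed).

V₁ = nRT₁/P₁ = 1.07×8.314×549/199 = 24.5 L.
Isobaric: P stays 199 kPa; V/T = const ⇒ T₂ = 400 K, V₂ = 17.9 L.
W = PΔV = 199×(17.9−24.5) kPa·L = -1330 J.
ΔU = nCvΔT = 1.07×20.8×(400−549) = -3310 J.
Q = ΔU + W = nCpΔT = -4640 J.

-4640 J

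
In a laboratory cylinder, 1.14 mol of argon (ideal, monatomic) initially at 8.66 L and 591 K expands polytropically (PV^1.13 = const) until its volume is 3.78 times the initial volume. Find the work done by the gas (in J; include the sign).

6840 J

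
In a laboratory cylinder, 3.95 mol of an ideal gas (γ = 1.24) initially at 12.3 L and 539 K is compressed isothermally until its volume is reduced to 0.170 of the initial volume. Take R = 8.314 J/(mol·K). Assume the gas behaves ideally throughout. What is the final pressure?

8470 kPa

P₁ = nRT₁/V₁ = 3.95×8.314×539/12.3 = 1440 kPa.
Isothermal: T stays 539 K; PV = const ⇒ V₂ = 2.09 L, P₂ = 8470 kPa.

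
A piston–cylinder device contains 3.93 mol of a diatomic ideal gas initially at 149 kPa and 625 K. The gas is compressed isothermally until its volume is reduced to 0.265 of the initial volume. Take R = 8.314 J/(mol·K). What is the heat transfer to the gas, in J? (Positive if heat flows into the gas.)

-27100 J

V₁ = nRT₁/P₁ = 3.93×8.314×625/149 = 137 L.
Isothermal: T stays 625 K; PV = const ⇒ V₂ = 36.3 L, P₂ = 562 kPa.
ΔU = 0 (ideal gas, T constant).
W = nRT ln(V₂/V₁) = 3.93×8.314×625×ln(0.265) = -27100 J.
Q = ΔU + W = -27100 J.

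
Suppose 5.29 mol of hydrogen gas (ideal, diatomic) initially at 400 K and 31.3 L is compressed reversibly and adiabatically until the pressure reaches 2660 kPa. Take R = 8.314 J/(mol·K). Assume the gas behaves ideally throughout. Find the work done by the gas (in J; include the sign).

P₁ = nRT₁/V₁ = 5.29×8.314×400/31.3 = 562 kPa.
Adiabatic: T₂/T₁ = (P₂/P₁)^((γ−1)/γ) ⇒ T₂ = 400×(4.73)^0.286 = 624 K; V₂ = 10.3 L.
ΔU = nCvΔT = 5.29×20.8×(624−400) = 24600 J.
Q = 0 for an adiabatic process, so W = −ΔU = -24600 J.

-24600 J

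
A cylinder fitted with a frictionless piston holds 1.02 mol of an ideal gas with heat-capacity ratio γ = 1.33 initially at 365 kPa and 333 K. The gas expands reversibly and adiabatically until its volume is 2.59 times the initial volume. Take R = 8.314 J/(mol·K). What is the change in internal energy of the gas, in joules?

V₁ = nRT₁/P₁ = 1.02×8.314×333/365 = 7.74 L.
Adiabatic: TV^(γ−1) = const ⇒ T₂ = 333×(0.386)^0.330 = 243 K; PV^γ = const ⇒ P₂ = 103 kPa.
For an ideal gas ΔU = nCvΔT with Cv = R/(γ−1) = 25.2 J/(mol·K).
ΔU = 1.02×25.2×(243−333) = -2310 J.

-2310 J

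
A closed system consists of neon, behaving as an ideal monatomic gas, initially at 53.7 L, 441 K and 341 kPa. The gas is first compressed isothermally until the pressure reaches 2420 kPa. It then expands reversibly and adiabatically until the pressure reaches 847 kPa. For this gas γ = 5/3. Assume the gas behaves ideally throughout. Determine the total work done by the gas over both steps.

n = P₁V₁/(RT₁) = 341×53.7/(8.314×441) = 4.99 mol.
Step 1 — Isothermal: T stays 441 K; PV = const ⇒ V₂ = 7.57 L, P₂ = 2420 kPa.
ΔU = 0 (ideal gas, T constant).
W = nRT ln(V₂/V₁) = 4.99×8.314×441×ln(0.141) = -35900 J.
Q = ΔU + W = -35900 J.
State after step 1: P = 2420 kPa, V = 7.57 L, T = 441 K.
Step 2 — Adiabatic: T₂/T₁ = (P₂/P₁)^((γ−1)/γ) ⇒ T₂ = 441×(0.350)^0.400 = 290 K; V₂ = 14.2 L.
ΔU = nCvΔT = 4.99×12.5×(290−441) = -9420 J.
Q = 0 for an adiabatic process, so W = −ΔU = 9420 J.
Net over both steps: W = -26500 J, Q = -35900 J, ΔU = -9420 J.

-26500 J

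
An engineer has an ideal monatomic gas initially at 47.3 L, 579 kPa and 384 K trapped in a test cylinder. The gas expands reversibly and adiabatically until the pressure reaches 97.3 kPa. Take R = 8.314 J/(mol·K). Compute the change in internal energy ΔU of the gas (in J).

-21000 J

n = P₁V₁/(RT₁) = 579×47.3/(8.314×384) = 8.58 mol.
Adiabatic: T₂/T₁ = (P₂/P₁)^((γ−1)/γ) ⇒ T₂ = 384×(0.168)^0.400 = 188 K; V₂ = 138 L.
For an ideal gas ΔU = nCvΔT with Cv = (3/2)R = 12.5 J/(mol·K).
ΔU = 8.58×12.5×(188−384) = -21000 J.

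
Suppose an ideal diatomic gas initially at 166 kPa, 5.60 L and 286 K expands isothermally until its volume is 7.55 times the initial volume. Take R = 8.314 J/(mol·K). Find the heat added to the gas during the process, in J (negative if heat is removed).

1880 J

n = P₁V₁/(RT₁) = 166×5.60/(8.314×286) = 0.391 mol.
Isothermal: T stays 286 K; PV = const ⇒ V₂ = 42.3 L, P₂ = 22.0 kPa.
ΔU = 0 (ideal gas, T constant).
W = nRT ln(V₂/V₁) = 0.391×8.314×286×ln(7.55) = 1880 J.
Q = ΔU + W = 1880 J.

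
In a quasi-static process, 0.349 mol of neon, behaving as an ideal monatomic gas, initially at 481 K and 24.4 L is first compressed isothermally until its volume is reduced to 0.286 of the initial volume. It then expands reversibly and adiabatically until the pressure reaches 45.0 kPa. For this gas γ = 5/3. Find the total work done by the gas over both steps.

-806 J

P₁ = nRT₁/V₁ = 0.349×8.314×481/24.4 = 57.2 kPa.
Step 1 — Isothermal: T stays 481 K; PV = const ⇒ V₂ = 6.98 L, P₂ = 200 kPa.
ΔU = 0 (ideal gas, T constant).
W = nRT ln(V₂/V₁) = 0.349×8.314×481×ln(0.286) = -1750 J.
Q = ΔU + W = -1750 J.
State after step 1: P = 200 kPa, V = 6.98 L, T = 481 K.
Step 2 — Adiabatic: T₂/T₁ = (P₂/P₁)^((γ−1)/γ) ⇒ T₂ = 481×(0.225)^0.400 = 265 K; V₂ = 17.1 L.
ΔU = nCvΔT = 0.349×12.5×(265−481) = -941 J.
Q = 0 for an adiabatic process, so W = −ΔU = 941 J.
Net over both steps: W = -806 J, Q = -1750 J, ΔU = -941 J.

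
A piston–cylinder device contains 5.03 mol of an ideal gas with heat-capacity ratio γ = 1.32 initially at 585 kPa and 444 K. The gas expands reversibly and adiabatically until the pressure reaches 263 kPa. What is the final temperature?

366 K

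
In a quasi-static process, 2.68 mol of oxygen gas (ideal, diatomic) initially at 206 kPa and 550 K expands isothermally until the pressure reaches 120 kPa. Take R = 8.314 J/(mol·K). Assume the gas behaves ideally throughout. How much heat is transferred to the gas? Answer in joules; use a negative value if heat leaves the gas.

6620 J

V₁ = nRT₁/P₁ = 2.68×8.314×550/206 = 59.5 L.
Isothermal: T stays 550 K; PV = const ⇒ V₂ = 102 L, P₂ = 120 kPa.
ΔU = 0 (ideal gas, T constant).
W = nRT ln(V₂/V₁) = 2.68×8.314×550×ln(1.72) = 6620 J.
Q = ΔU + W = 6620 J.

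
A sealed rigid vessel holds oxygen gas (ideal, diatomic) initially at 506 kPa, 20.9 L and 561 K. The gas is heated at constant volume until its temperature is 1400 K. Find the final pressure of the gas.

1260 kPa

Isochoric: V stays 20.9 L; P/T = const ⇒ T₂ = 1400 K, P₂ = 1260 kPa.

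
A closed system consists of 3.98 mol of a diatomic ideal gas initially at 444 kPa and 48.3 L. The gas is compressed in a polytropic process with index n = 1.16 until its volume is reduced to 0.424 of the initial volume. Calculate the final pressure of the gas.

T₁ = P₁V₁/(nR) = 444×48.3/(3.98×8.314) = 648 K.
Polytropic n=1.16: T₂ = T₁(V₁/V₂)^(n−1) = 648×(2.36)^0.16 = 743 K; P₂ = P₁(V₁/V₂)^n = 1200 kPa.

1200 kPa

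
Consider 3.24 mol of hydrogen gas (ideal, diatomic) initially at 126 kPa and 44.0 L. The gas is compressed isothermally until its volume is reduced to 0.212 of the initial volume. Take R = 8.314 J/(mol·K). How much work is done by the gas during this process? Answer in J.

-8600 J

T₁ = P₁V₁/(nR) = 126×44.0/(3.24×8.314) = 206 K.
Isothermal: T stays 206 K; PV = const ⇒ V₂ = 9.33 L, P₂ = 594 kPa.
W = nRT ln(V₂/V₁) = 3.24×8.314×206×ln(0.212) = -8600 J.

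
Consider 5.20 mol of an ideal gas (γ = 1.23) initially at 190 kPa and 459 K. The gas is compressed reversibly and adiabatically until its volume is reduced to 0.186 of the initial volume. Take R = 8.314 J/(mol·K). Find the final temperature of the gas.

V₁ = nRT₁/P₁ = 5.20×8.314×459/190 = 104 L.
Adiabatic: TV^(γ−1) = const ⇒ T₂ = 459×(5.38)^0.230 = 676 K; PV^γ = const ⇒ P₂ = 1500 kPa.

676 K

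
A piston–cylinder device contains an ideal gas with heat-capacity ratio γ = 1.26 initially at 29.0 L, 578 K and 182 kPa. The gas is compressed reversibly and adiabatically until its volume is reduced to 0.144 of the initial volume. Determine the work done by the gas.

-13300 J

n = P₁V₁/(RT₁) = 182×29.0/(8.314×578) = 1.10 mol.
Adiabatic: TV^(γ−1) = const ⇒ T₂ = 578×(6.94)^0.260 = 957 K; PV^γ = const ⇒ P₂ = 2090 kPa.
ΔU = nCvΔT = 1.10×32.0×(957−578) = 13300 J.
Q = 0 for an adiabatic process, so W = −ΔU = -13300 J.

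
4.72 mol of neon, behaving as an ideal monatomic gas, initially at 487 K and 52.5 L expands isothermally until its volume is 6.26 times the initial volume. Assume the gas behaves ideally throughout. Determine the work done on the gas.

P₁ = nRT₁/V₁ = 4.72×8.314×487/52.5 = 364 kPa.
Isothermal: T stays 487 K; PV = const ⇒ V₂ = 329 L, P₂ = 58.1 kPa.
W = nRT ln(V₂/V₁) = 4.72×8.314×487×ln(6.26) = 35100 J.
Work done on the gas = −W_by = -35100 J.

-35100 J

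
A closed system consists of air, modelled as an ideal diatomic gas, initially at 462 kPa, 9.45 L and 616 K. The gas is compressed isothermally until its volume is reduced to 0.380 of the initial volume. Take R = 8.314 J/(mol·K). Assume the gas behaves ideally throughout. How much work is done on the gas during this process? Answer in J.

n = P₁V₁/(RT₁) = 462×9.45/(8.314×616) = 0.852 mol.
Isothermal: T stays 616 K; PV = const ⇒ V₂ = 3.59 L, P₂ = 1220 kPa.
W = nRT ln(V₂/V₁) = 0.852×8.314×616×ln(0.380) = -4220 J.
Work done on the gas = −W_by = 4220 J.

4220 J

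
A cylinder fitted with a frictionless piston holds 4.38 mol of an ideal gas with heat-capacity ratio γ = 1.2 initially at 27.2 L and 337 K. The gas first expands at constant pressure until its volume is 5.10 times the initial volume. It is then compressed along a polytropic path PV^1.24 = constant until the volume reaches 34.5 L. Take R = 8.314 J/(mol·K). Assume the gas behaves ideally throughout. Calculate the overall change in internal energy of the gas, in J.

376000 J

P₁ = nRT₁/V₁ = 4.38×8.314×337/27.2 = 451 kPa.
Step 1 — Isobaric: P stays 451 kPa; V/T = const ⇒ T₂ = 1720 K, V₂ = 139 L.
W = PΔV = 451×(139−27.2) kPa·L = 50300 J.
ΔU = nCvΔT = 4.38×41.6×(1720−337) = 252000 J.
Q = ΔU + W = nCpΔT = 302000 J.
State after step 1: P = 451 kPa, V = 139 L, T = 1720 K.
Step 2 — Polytropic n=1.24: T₂ = T₁(V₁/V₂)^(n−1) = 1720×(4.02)^0.24 = 2400 K; P₂ = P₁(V₁/V₂)^n = 2530 kPa.
W = (P₁V₁−P₂V₂)/(n−1) = (451×139−2530×34.5)/0.24 = -103000 J.
ΔU = nCvΔT = 4.38×41.6×(2400−1720) = 124000 J.
Q = ΔU + W = 20700 J.
Net over both steps: W = -53100 J, Q = 323000 J, ΔU = 376000 J.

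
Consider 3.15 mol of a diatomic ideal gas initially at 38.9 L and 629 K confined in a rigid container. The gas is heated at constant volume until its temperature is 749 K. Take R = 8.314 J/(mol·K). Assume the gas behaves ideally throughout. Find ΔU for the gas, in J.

P₁ = nRT₁/V₁ = 3.15×8.314×629/38.9 = 423 kPa.
Isochoric: V stays 38.9 L; P/T = const ⇒ T₂ = 749 K, P₂ = 504 kPa.
For an ideal gas ΔU = nCvΔT with Cv = (5/2)R = 20.8 J/(mol·K).
ΔU = 3.15×20.8×(749−629) = 7860 J.

7860 J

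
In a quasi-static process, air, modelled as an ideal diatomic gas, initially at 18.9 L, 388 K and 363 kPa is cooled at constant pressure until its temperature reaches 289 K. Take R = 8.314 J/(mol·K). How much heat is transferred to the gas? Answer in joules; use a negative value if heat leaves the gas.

-6130 J

n = P₁V₁/(RT₁) = 363×18.9/(8.314×388) = 2.13 mol.
Isobaric: P stays 363 kPa; V/T = const ⇒ T₂ = 289 K, V₂ = 14.1 L.
W = PΔV = 363×(14.1−18.9) kPa·L = -1750 J.
ΔU = nCvΔT = 2.13×20.8×(289−388) = -4380 J.
Q = ΔU + W = nCpΔT = -6130 J.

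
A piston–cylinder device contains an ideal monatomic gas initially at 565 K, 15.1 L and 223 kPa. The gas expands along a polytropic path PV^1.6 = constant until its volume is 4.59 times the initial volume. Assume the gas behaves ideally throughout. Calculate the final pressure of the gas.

19.5 kPa

Polytropic n=1.6: T₂ = T₁(V₁/V₂)^(n−1) = 565×(0.218)^0.60 = 226 K; P₂ = P₁(V₁/V₂)^n = 19.5 kPa.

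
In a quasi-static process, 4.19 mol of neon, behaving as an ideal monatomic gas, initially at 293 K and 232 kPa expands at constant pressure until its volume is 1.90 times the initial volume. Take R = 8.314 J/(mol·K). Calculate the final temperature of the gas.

557 K

V₁ = nRT₁/P₁ = 4.19×8.314×293/232 = 44.0 L.
Isobaric: P stays 232 kPa; V/T = const ⇒ T₂ = 557 K, V₂ = 83.6 L.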